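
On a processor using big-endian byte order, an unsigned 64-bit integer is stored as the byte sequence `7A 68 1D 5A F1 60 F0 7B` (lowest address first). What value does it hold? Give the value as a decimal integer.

In big-endian order the high byte comes first in memory.
The bytes are already most-significant first: 0x7A681D5AF160F07B.
0x7A681D5AF160F07B = 8820332146639040635.

8820332146639040635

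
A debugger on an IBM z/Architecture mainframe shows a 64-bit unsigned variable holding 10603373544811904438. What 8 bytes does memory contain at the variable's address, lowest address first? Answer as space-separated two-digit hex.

10603373544811904438 in hexadecimal, padded to 64 bits, is 0x9326C00F5749BDB6.
Split into bytes (most-significant first): 93 26 C0 0F 57 49 BD B6.
Big-endian stores the most-significant byte at the lowest address.
So the memory order matches the most-significant-first order: 93 26 C0 0F 57 49 BD B6.

93 26 C0 0F 57 49 BD B6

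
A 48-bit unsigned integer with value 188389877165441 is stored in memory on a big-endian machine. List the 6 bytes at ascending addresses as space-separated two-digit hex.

188389877165441 in hexadecimal, padded to 48 bits, is 0xAB56EFB52D81.
Split into bytes (most-significant first): AB 56 EF B5 2D 81.
Big-endian: lowest address holds the most-significant byte.
So the memory order matches the most-significant-first order: AB 56 EF B5 2D 81.

AB 56 EF B5 2D 81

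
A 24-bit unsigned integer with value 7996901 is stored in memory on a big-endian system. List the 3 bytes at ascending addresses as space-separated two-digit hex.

7A 05 E5

7996901 in hexadecimal, padded to 24 bits, is 0x7A05E5.
Split into bytes (most-significant first): 7A 05 E5.
In big-endian order the high byte comes first in memory.
So the memory order matches the most-significant-first order: 7A 05 E5.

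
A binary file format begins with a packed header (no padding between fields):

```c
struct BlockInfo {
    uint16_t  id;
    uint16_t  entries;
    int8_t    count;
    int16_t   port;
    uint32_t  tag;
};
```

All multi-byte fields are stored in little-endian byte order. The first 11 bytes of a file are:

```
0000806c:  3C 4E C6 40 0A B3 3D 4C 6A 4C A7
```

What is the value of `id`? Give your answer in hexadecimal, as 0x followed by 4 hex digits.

0x4E3C

`id` is the first field, at byte offset 0, occupying 2 bytes.
Bytes at offsets 0..1: 3C 4E.
In little-endian order the low byte comes first in memory.
Reassemble most-significant byte first: 4E 3C → 0x4E3C.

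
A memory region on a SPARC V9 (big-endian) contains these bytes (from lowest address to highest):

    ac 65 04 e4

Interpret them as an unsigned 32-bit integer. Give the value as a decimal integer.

2892301540

Big-endian stores the most-significant byte at the lowest address.
The bytes are already most-significant first: 0xAC6504E4.
0xAC6504E4 = 2892301540.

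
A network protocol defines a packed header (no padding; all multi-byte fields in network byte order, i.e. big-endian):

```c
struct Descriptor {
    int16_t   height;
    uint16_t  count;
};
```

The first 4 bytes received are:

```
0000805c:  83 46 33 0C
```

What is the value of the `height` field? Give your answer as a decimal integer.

-31930

`height` is the first field, at byte offset 0, occupying 2 bytes.
Bytes at offsets 0..1: 83 46.
Big-endian: lowest address holds the most-significant byte.
The bytes are already most-significant first: 0x8346.
Top bit is set, so as a signed 16-bit value this is 0x8346 − 2^16 = -31930.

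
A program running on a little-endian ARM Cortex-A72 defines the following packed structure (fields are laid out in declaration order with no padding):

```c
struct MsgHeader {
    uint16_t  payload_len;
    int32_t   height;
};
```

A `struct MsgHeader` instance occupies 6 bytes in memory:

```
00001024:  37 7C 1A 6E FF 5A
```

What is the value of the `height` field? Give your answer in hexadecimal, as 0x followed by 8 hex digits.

0x5AFF6E1A

`height` follows `payload_len` (2 bytes), so it starts at byte offset 2 and occupies 4 bytes.
Bytes at offsets 2..5: 1A 6E FF 5A.
Little-endian stores the least-significant byte at the lowest address.
Reassemble most-significant byte first: 5A FF 6E 1A → 0x5AFF6E1A.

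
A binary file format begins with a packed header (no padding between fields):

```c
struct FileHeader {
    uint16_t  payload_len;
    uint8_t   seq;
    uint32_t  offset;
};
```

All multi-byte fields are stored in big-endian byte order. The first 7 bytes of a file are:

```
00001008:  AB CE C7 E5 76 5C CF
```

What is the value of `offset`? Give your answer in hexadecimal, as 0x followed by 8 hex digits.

`offset` follows `payload_len` (2 B), `seq` (1 B), so it starts at offset 2 + 1 = 3 and occupies 4 bytes.
Bytes at offsets 3..6: E5 76 5C CF.
Big-endian: lowest address holds the most-significant byte.
The bytes are already most-significant first: 0xE5765CCF.

0xE5765CCF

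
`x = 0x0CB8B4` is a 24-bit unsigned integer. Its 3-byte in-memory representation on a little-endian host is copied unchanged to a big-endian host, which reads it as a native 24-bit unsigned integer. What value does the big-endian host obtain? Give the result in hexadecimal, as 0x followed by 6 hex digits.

0xB4B80C

Stored little-endian, the bytes at ascending addresses are B4 B8 0C.
Read back as big-endian, the last byte is least significant, giving 0xB4B80C.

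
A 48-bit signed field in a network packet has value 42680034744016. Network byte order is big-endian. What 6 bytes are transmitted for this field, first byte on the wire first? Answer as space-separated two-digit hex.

42680034744016 in hexadecimal, padded to 48 bits, is 0x26D1384F56D0.
Split into bytes (most-significant first): 26 D1 38 4F 56 D0.
In big-endian order the high byte comes first in memory.
So the memory order matches the most-significant-first order: 26 D1 38 4F 56 D0.

26 D1 38 4F 56 D0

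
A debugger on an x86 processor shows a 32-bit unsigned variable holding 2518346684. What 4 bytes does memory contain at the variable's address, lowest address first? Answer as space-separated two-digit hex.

2518346684 in hexadecimal, padded to 32 bits, is 0x961AEBBC.
Split into bytes (most-significant first): 96 1A EB BC.
In little-endian order the low byte comes first in memory.
So at ascending addresses the bytes are BC EB 1A 96.

BC EB 1A 96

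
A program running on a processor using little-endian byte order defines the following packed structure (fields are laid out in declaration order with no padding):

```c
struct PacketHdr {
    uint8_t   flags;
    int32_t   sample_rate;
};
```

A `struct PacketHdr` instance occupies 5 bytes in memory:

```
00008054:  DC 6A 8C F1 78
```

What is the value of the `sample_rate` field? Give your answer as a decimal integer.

2029096042

`sample_rate` follows `flags` (1 byte), so it starts at byte offset 1 and occupies 4 bytes.
Bytes at offsets 1..4: 6A 8C F1 78.
Little-endian: lowest address holds the least-significant byte.
Reassemble most-significant byte first: 78 F1 8C 6A → 0x78F18C6A.
0x78F18C6A = 2029096042.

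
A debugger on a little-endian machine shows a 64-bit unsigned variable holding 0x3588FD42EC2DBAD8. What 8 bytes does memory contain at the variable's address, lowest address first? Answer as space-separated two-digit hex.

Split into bytes (most-significant first): 35 88 FD 42 EC 2D BA D8.
In little-endian order the low byte comes first in memory.
So at ascending addresses the bytes are D8 BA 2D EC 42 FD 88 35.

D8 BA 2D EC 42 FD 88 35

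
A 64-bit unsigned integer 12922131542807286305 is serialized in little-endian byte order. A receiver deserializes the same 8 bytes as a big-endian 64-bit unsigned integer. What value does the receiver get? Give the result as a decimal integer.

12922131542807286305 in 64-bit hexadecimal is 0xB354A22C7DE61221.
Stored little-endian, the bytes at ascending addresses are 21 12 E6 7D 2C A2 54 B3.
Read back as big-endian, the last byte is least significant, giving 0x2112E67D2CA254B3.
0x2112E67D2CA254B3 = 2383220578126550195.

2383220578126550195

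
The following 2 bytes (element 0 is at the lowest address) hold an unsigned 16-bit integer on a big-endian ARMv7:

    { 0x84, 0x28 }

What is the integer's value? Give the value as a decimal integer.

In big-endian order the high byte comes first in memory.
The bytes are already most-significant first: 0x8428.
0x8428 = 33832.

33832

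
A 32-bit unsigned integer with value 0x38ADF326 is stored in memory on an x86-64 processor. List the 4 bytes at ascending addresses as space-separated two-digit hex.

Split into bytes (most-significant first): 38 AD F3 26.
Little-endian: lowest address holds the least-significant byte.
So at ascending addresses the bytes are 26 F3 AD 38.

26 F3 AD 38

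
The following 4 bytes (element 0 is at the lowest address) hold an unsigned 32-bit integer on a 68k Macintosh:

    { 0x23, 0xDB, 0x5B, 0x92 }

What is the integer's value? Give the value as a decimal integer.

601578386

In big-endian order the high byte comes first in memory.
The bytes are already most-significant first: 0x23DB5B92.
0x23DB5B92 = 601578386.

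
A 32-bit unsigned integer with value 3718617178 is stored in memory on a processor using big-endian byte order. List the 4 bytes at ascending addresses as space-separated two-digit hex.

DD A5 98 5A

3718617178 in hexadecimal, padded to 32 bits, is 0xDDA5985A.
Split into bytes (most-significant first): DD A5 98 5A.
Big-endian: lowest address holds the most-significant byte.
So the memory order matches the most-significant-first order: DD A5 98 5A.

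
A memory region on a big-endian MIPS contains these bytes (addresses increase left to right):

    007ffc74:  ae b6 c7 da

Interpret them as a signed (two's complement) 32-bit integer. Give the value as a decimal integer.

-1363752998

Big-endian stores the most-significant byte at the lowest address.
The bytes are already most-significant first: 0xAEB6C7DA.
Top bit is set, so as a signed 32-bit value this is 0xAEB6C7DA − 2^32 = -1363752998.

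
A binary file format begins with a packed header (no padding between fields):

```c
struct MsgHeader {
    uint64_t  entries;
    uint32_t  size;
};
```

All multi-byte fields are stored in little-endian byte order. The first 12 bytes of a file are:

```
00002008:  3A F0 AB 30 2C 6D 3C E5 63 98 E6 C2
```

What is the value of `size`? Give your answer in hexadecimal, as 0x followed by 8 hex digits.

0xC2E69863

`size` follows `entries` (8 bytes), so it starts at byte offset 8 and occupies 4 bytes.
Bytes at offsets 8..11: 63 98 E6 C2.
In little-endian order the low byte comes first in memory.
Reassemble most-significant byte first: C2 E6 98 63 → 0xC2E69863.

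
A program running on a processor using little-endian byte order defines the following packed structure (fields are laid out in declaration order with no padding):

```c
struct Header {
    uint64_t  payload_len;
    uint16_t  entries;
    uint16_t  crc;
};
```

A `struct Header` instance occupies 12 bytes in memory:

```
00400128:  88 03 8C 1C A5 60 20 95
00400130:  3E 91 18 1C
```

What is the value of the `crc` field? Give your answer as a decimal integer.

7192

`crc` follows `payload_len` (8 B), `entries` (2 B), so it starts at offset 8 + 2 = 10 and occupies 2 bytes.
Bytes at offsets 10..11: 18 1C.
Little-endian: lowest address holds the least-significant byte.
Reassemble most-significant byte first: 1C 18 → 0x1C18.
0x1C18 = 7192.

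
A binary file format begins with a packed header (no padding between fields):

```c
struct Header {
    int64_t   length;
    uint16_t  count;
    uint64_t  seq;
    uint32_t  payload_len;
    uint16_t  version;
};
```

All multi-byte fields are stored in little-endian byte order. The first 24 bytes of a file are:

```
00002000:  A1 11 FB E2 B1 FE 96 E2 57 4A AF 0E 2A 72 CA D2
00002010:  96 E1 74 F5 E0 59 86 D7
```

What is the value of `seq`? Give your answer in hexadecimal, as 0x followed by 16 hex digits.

`seq` follows `length` (8 B), `count` (2 B), so it starts at offset 8 + 2 = 10 and occupies 8 bytes.
Bytes at offsets 10..17: AF 0E 2A 72 CA D2 96 E1.
Little-endian: lowest address holds the least-significant byte.
Reassemble most-significant byte first: E1 96 D2 CA 72 2A 0E AF → 0xE196D2CA722A0EAF.

0xE196D2CA722A0EAF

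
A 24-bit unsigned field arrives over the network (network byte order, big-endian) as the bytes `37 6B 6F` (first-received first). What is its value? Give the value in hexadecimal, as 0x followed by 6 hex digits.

Big-endian: lowest address holds the most-significant byte.
The bytes are already most-significant first: 0x376B6F.

0x376B6F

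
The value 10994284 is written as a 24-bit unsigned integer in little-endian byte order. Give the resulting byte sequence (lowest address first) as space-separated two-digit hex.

10994284 in hexadecimal, padded to 24 bits, is 0xA7C26C.
Split into bytes (most-significant first): A7 C2 6C.
Little-endian stores the least-significant byte at the lowest address.
So at ascending addresses the bytes are 6C C2 A7.

6C C2 A7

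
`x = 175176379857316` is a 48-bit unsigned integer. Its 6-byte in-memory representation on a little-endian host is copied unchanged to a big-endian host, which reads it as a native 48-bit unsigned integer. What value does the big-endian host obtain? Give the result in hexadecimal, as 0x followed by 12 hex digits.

175176379857316 in 48-bit hexadecimal is 0x9F526DE4F9A4.
Stored little-endian, the bytes at ascending addresses are A4 F9 E4 6D 52 9F.
Read back as big-endian, the last byte is least significant, giving 0xA4F9E46D529F.

0xA4F9E46D529F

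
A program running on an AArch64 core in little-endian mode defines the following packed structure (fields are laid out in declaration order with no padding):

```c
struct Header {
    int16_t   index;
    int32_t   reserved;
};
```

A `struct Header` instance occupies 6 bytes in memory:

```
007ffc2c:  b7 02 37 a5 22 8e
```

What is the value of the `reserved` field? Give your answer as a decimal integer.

`reserved` follows `index` (2 bytes), so it starts at byte offset 2 and occupies 4 bytes.
Bytes at offsets 2..5: 37 A5 22 8E.
In little-endian order the low byte comes first in memory.
Reassemble most-significant byte first: 8E 22 A5 37 → 0x8E22A537.
Top bit is set, so as a signed 32-bit value this is 0x8E22A537 − 2^32 = -1910332105.

-1910332105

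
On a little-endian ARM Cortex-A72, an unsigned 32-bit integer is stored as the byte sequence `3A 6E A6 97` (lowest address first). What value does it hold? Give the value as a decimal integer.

Little-endian stores the least-significant byte at the lowest address.
Reassemble most-significant byte first: 97 A6 6E 3A → 0x97A66E3A.
0x97A66E3A = 2544266810.

2544266810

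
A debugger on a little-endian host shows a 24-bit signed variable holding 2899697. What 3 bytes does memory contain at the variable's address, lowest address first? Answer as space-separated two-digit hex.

2899697 in hexadecimal, padded to 24 bits, is 0x2C3EF1.
Split into bytes (most-significant first): 2C 3E F1.
Little-endian stores the least-significant byte at the lowest address.
So at ascending addresses the bytes are F1 3E 2C.

F1 3E 2C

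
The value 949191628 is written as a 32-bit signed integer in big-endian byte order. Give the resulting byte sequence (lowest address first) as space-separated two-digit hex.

38 93 83 CC

949191628 in hexadecimal, padded to 32 bits, is 0x389383CC.
Split into bytes (most-significant first): 38 93 83 CC.
Big-endian: lowest address holds the most-significant byte.
So the memory order matches the most-significant-first order: 38 93 83 CC.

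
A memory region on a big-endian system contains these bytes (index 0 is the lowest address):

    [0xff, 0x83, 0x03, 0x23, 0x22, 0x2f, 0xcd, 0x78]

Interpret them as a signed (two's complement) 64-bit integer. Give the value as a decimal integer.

-35180922656535176

In big-endian order the high byte comes first in memory.
The bytes are already most-significant first: 0xFF830323222FCD78.
Top bit is set, so as a signed 64-bit value this is 0xFF830323222FCD78 − 2^64 = -35180922656535176.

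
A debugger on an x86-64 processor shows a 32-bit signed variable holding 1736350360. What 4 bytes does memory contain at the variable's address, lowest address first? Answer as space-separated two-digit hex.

1736350360 in hexadecimal, padded to 32 bits, is 0x677E9A98.
Split into bytes (most-significant first): 67 7E 9A 98.
Little-endian stores the least-significant byte at the lowest address.
So at ascending addresses the bytes are 98 9A 7E 67.

98 9A 7E 67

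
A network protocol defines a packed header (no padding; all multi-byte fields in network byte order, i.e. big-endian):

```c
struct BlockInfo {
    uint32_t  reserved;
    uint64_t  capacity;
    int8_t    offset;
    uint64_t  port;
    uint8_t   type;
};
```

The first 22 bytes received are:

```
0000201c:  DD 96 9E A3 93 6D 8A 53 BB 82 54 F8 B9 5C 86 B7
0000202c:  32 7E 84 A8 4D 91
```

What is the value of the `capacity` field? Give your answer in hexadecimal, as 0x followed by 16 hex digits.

`capacity` follows `reserved` (4 bytes), so it starts at byte offset 4 and occupies 8 bytes.
Bytes at offsets 4..11: 93 6D 8A 53 BB 82 54 F8.
Big-endian: lowest address holds the most-significant byte.
The bytes are already most-significant first: 0x936D8A53BB8254F8.

0x936D8A53BB8254F8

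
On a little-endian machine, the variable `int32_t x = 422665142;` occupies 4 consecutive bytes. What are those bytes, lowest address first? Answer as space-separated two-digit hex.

422665142 in hexadecimal, padded to 32 bits, is 0x19315BB6.
Split into bytes (most-significant first): 19 31 5B B6.
Little-endian stores the least-significant byte at the lowest address.
So at ascending addresses the bytes are B6 5B 31 19.

B6 5B 31 19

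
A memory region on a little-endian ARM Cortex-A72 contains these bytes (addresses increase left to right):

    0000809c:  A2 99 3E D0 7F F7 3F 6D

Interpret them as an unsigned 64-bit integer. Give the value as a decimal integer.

Little-endian stores the least-significant byte at the lowest address.
Reassemble most-significant byte first: 6D 3F F7 7F D0 3E 99 A2 → 0x6D3FF77FD03E99A2.
0x6D3FF77FD03E99A2 = 7872282801993587106.

7872282801993587106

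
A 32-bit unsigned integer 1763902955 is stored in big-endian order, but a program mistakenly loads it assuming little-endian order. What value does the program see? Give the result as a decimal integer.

1763902955 in 32-bit hexadecimal is 0x692305EB.
Stored big-endian, the bytes at ascending addresses are 69 23 05 EB.
Read back as little-endian, the first byte is least significant, giving 0xEB052369.
0xEB052369 = 3942982505.

3942982505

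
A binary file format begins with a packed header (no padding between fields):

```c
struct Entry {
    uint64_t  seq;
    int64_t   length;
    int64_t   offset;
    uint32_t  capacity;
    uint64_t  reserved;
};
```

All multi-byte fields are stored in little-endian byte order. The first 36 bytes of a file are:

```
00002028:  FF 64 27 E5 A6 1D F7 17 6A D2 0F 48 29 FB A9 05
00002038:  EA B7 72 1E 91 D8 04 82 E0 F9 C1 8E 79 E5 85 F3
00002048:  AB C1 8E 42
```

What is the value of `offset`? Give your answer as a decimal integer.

`offset` follows `seq` (8 B), `length` (8 B), so it starts at offset 8 + 8 = 16 and occupies 8 bytes.
Bytes at offsets 16..23: EA B7 72 1E 91 D8 04 82.
Little-endian: lowest address holds the least-significant byte.
Reassemble most-significant byte first: 82 04 D8 91 1E 72 B7 EA → 0x8204D8911E72B7EA.
Top bit is set, so as a signed 64-bit value this is 0x8204D8911E72B7EA − 2^64 = -9077892831079385110.

-9077892831079385110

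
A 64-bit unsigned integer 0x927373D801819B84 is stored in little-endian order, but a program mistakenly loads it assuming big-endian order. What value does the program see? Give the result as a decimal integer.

9555372879323034514

Stored little-endian, the bytes at ascending addresses are 84 9B 81 01 D8 73 73 92.
Read back as big-endian, the last byte is least significant, giving 0x849B8101D8737392.
0x849B8101D8737392 = 9555372879323034514.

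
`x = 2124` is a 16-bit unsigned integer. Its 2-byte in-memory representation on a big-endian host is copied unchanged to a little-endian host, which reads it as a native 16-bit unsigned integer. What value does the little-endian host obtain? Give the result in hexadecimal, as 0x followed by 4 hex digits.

2124 in 16-bit hexadecimal is 0x084C.
Stored big-endian, the bytes at ascending addresses are 08 4C.
Read back as little-endian, the first byte is least significant, giving 0x4C08.

0x4C08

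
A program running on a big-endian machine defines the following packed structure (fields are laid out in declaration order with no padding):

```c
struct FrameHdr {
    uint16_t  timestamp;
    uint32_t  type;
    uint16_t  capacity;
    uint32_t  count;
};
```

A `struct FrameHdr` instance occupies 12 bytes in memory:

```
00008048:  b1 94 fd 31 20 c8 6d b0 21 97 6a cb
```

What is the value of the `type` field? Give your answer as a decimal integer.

4247855304

`type` follows `timestamp` (2 bytes), so it starts at byte offset 2 and occupies 4 bytes.
Bytes at offsets 2..5: FD 31 20 C8.
Big-endian: lowest address holds the most-significant byte.
The bytes are already most-significant first: 0xFD3120C8.
0xFD3120C8 = 4247855304.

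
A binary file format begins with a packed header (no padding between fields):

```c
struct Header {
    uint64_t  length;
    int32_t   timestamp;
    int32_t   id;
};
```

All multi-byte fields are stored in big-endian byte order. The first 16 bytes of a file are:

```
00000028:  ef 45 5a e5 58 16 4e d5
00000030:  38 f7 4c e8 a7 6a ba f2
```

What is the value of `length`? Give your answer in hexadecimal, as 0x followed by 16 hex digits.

0xEF455AE558164ED5

`length` is the first field, at byte offset 0, occupying 8 bytes.
Bytes at offsets 0..7: EF 45 5A E5 58 16 4E D5.
Big-endian: lowest address holds the most-significant byte.
The bytes are already most-significant first: 0xEF455AE558164ED5.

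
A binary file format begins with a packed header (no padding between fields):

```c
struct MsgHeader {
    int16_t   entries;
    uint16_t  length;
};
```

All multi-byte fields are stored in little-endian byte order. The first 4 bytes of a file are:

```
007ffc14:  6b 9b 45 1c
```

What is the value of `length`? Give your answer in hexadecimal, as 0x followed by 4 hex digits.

0x1C45

`length` follows `entries` (2 bytes), so it starts at byte offset 2 and occupies 2 bytes.
Bytes at offsets 2..3: 45 1C.
Little-endian stores the least-significant byte at the lowest address.
Reassemble most-significant byte first: 1C 45 → 0x1C45.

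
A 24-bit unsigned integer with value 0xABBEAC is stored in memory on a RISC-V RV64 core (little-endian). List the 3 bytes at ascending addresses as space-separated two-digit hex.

Split into bytes (most-significant first): AB BE AC.
Little-endian stores the least-significant byte at the lowest address.
So at ascending addresses the bytes are AC BE AB.

AC BE AB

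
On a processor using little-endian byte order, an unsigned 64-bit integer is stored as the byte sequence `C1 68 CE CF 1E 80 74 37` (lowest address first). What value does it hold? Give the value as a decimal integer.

3995959639208257729

Little-endian: lowest address holds the least-significant byte.
Reassemble most-significant byte first: 37 74 80 1E CF CE 68 C1 → 0x3774801ECFCE68C1.
0x3774801ECFCE68C1 = 3995959639208257729.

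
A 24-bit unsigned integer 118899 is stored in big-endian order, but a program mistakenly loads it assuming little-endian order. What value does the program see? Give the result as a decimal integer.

7589889

118899 in 24-bit hexadecimal is 0x01D073.
Stored big-endian, the bytes at ascending addresses are 01 D0 73.
Read back as little-endian, the first byte is least significant, giving 0x73D001.
0x73D001 = 7589889.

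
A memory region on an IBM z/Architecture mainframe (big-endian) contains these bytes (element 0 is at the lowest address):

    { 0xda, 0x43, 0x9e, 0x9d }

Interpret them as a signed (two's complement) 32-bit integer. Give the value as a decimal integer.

Big-endian stores the most-significant byte at the lowest address.
The bytes are already most-significant first: 0xDA439E9D.
Top bit is set, so as a signed 32-bit value this is 0xDA439E9D − 2^32 = -633102691.

-633102691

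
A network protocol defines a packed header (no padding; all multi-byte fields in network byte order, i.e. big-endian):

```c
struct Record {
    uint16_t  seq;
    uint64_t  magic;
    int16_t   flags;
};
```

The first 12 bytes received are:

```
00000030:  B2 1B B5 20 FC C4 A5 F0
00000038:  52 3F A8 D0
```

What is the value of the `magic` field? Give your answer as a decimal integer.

13051709641647477311

`magic` follows `seq` (2 bytes), so it starts at byte offset 2 and occupies 8 bytes.
Bytes at offsets 2..9: B5 20 FC C4 A5 F0 52 3F.
In big-endian order the high byte comes first in memory.
The bytes are already most-significant first: 0xB520FCC4A5F0523F.
0xB520FCC4A5F0523F = 13051709641647477311.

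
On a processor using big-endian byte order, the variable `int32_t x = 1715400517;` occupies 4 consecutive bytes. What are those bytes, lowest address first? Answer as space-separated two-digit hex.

66 3E EF 45

1715400517 in hexadecimal, padded to 32 bits, is 0x663EEF45.
Split into bytes (most-significant first): 66 3E EF 45.
Big-endian: lowest address holds the most-significant byte.
So the memory order matches the most-significant-first order: 66 3E EF 45.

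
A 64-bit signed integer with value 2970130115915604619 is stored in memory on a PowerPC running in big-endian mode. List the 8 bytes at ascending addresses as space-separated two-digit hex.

29 38 05 9A 9F D6 E2 8B

2970130115915604619 in hexadecimal, padded to 64 bits, is 0x2938059A9FD6E28B.
Split into bytes (most-significant first): 29 38 05 9A 9F D6 E2 8B.
Big-endian stores the most-significant byte at the lowest address.
So the memory order matches the most-significant-first order: 29 38 05 9A 9F D6 E2 8B.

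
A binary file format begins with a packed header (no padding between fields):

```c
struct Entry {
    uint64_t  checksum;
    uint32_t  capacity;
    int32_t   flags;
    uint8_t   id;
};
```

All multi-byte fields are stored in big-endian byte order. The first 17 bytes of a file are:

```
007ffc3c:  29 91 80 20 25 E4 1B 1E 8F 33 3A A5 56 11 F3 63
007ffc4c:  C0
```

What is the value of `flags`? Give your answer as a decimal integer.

1444016995

`flags` follows `checksum` (8 B), `capacity` (4 B), so it starts at offset 8 + 4 = 12 and occupies 4 bytes.
Bytes at offsets 12..15: 56 11 F3 63.
In big-endian order the high byte comes first in memory.
The bytes are already most-significant first: 0x5611F363.
0x5611F363 = 1444016995.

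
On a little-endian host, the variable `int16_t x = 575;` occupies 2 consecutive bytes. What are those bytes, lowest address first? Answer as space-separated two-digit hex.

575 in hexadecimal, padded to 16 bits, is 0x023F.
Split into bytes (most-significant first): 02 3F.
In little-endian order the low byte comes first in memory.
So at ascending addresses the bytes are 3F 02.

3F 02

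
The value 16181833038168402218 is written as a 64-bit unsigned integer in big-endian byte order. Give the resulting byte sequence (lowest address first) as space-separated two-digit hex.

16181833038168402218 in hexadecimal, padded to 64 bits, is 0xE0916B69C6B5292A.
Split into bytes (most-significant first): E0 91 6B 69 C6 B5 29 2A.
Big-endian: lowest address holds the most-significant byte.
So the memory order matches the most-significant-first order: E0 91 6B 69 C6 B5 29 2A.

E0 91 6B 69 C6 B5 29 2A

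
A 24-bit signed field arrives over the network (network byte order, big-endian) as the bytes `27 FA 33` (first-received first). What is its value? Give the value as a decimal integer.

Big-endian: lowest address holds the most-significant byte.
The bytes are already most-significant first: 0x27FA33.
0x27FA33 = 2619955.

2619955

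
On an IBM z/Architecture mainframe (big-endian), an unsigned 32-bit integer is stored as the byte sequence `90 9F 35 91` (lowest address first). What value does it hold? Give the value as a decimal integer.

2426353041

Big-endian stores the most-significant byte at the lowest address.
The bytes are already most-significant first: 0x909F3591.
0x909F3591 = 2426353041.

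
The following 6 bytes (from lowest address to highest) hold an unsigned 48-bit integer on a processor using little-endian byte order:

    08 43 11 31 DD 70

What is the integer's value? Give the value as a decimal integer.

124095313298184

In little-endian order the low byte comes first in memory.
Reassemble most-significant byte first: 70 DD 31 11 43 08 → 0x70DD31114308.
0x70DD31114308 = 124095313298184.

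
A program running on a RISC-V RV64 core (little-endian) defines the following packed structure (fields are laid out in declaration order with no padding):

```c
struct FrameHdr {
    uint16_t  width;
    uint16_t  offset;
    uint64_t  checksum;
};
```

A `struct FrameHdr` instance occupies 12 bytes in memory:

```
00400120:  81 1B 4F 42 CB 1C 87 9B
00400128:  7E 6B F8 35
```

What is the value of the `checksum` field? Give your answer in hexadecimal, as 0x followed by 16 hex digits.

`checksum` follows `width` (2 B), `offset` (2 B), so it starts at offset 2 + 2 = 4 and occupies 8 bytes.
Bytes at offsets 4..11: CB 1C 87 9B 7E 6B F8 35.
Little-endian stores the least-significant byte at the lowest address.
Reassemble most-significant byte first: 35 F8 6B 7E 9B 87 1C CB → 0x35F86B7E9B871CCB.

0x35F86B7E9B871CCB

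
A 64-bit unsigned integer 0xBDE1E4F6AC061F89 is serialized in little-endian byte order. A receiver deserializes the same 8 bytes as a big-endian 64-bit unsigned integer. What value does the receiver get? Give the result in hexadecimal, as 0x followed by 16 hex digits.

Stored little-endian, the bytes at ascending addresses are 89 1F 06 AC F6 E4 E1 BD.
Read back as big-endian, the last byte is least significant, giving 0x891F06ACF6E4E1BD.

0x891F06ACF6E4E1BD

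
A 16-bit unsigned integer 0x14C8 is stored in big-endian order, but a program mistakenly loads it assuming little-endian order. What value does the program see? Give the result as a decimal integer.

Stored big-endian, the bytes at ascending addresses are 14 C8.
Read back as little-endian, the first byte is least significant, giving 0xC814.
0xC814 = 51220.

51220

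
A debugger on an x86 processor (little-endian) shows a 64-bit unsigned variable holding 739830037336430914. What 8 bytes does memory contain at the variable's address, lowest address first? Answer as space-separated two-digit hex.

739830037336430914 in hexadecimal, padded to 64 bits, is 0x0A44677FC99A1942.
Split into bytes (most-significant first): 0A 44 67 7F C9 9A 19 42.
Little-endian: lowest address holds the least-significant byte.
So at ascending addresses the bytes are 42 19 9A C9 7F 67 44 0A.

42 19 9A C9 7F 67 44 0A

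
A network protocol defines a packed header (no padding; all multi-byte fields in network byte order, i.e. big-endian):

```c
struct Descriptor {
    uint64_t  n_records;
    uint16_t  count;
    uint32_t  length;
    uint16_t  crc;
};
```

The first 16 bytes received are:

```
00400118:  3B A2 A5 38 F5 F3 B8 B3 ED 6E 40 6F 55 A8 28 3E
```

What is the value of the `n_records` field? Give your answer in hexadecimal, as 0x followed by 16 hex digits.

0x3BA2A538F5F3B8B3

`n_records` is the first field, at byte offset 0, occupying 8 bytes.
Bytes at offsets 0..7: 3B A2 A5 38 F5 F3 B8 B3.
Big-endian stores the most-significant byte at the lowest address.
The bytes are already most-significant first: 0x3BA2A538F5F3B8B3.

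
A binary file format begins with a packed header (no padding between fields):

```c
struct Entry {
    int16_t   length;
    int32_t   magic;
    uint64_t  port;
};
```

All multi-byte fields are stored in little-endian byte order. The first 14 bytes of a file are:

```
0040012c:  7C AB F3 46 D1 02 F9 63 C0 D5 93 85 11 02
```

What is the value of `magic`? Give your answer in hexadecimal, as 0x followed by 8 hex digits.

0x02D146F3

`magic` follows `length` (2 bytes), so it starts at byte offset 2 and occupies 4 bytes.
Bytes at offsets 2..5: F3 46 D1 02.
Little-endian: lowest address holds the least-significant byte.
Reassemble most-significant byte first: 02 D1 46 F3 → 0x02D146F3.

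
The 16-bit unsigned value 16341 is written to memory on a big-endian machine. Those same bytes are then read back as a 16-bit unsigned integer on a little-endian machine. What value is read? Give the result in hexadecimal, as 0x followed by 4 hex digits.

0xD53F

16341 in 16-bit hexadecimal is 0x3FD5.
Stored big-endian, the bytes at ascending addresses are 3F D5.
Read back as little-endian, the first byte is least significant, giving 0xD53F.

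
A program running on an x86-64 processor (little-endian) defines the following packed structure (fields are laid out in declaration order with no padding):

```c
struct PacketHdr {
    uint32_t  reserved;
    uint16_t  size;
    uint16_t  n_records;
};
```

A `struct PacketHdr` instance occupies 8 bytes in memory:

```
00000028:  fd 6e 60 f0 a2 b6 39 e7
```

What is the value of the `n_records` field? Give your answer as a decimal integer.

59193

`n_records` follows `reserved` (4 B), `size` (2 B), so it starts at offset 4 + 2 = 6 and occupies 2 bytes.
Bytes at offsets 6..7: 39 E7.
Little-endian: lowest address holds the least-significant byte.
Reassemble most-significant byte first: E7 39 → 0xE739.
0xE739 = 59193.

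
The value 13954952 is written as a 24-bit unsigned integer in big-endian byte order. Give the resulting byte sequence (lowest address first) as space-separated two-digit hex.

D4 EF 88

13954952 in hexadecimal, padded to 24 bits, is 0xD4EF88.
Split into bytes (most-significant first): D4 EF 88.
Big-endian: lowest address holds the most-significant byte.
So the memory order matches the most-significant-first order: D4 EF 88.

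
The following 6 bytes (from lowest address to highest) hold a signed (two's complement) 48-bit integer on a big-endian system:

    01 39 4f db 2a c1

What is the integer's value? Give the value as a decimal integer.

1345664527041

Big-endian stores the most-significant byte at the lowest address.
The bytes are already most-significant first: 0x01394FDB2AC1.
0x01394FDB2AC1 = 1345664527041.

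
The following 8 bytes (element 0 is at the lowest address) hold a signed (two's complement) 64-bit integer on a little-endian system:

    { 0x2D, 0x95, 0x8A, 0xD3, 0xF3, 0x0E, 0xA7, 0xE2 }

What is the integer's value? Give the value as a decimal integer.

Little-endian: lowest address holds the least-significant byte.
Reassemble most-significant byte first: E2 A7 0E F3 D3 8A 95 2D → 0xE2A70EF3D38A952D.
Top bit is set, so as a signed 64-bit value this is 0xE2A70EF3D38A952D − 2^64 = -2114705059638242003.

-2114705059638242003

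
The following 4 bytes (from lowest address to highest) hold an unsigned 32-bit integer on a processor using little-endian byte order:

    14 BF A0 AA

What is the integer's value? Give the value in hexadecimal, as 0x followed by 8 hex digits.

0xAAA0BF14

Little-endian stores the least-significant byte at the lowest address.
Reassemble most-significant byte first: AA A0 BF 14 → 0xAAA0BF14.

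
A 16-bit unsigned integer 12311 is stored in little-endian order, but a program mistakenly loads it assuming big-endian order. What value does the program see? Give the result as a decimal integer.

12311 in 16-bit hexadecimal is 0x3017.
Stored little-endian, the bytes at ascending addresses are 17 30.
Read back as big-endian, the last byte is least significant, giving 0x1730.
0x1730 = 5936.

5936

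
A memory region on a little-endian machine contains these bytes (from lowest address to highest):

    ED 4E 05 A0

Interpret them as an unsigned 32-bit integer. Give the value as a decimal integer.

Little-endian stores the least-significant byte at the lowest address.
Reassemble most-significant byte first: A0 05 4E ED → 0xA0054EED.
0xA0054EED = 2684702445.

2684702445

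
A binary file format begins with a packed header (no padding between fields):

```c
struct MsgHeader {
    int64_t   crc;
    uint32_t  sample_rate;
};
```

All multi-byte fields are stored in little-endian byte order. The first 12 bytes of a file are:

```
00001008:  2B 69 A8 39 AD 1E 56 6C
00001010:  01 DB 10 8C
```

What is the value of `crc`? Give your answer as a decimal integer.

7806460733438847275

`crc` is the first field, at byte offset 0, occupying 8 bytes.
Bytes at offsets 0..7: 2B 69 A8 39 AD 1E 56 6C.
Little-endian: lowest address holds the least-significant byte.
Reassemble most-significant byte first: 6C 56 1E AD 39 A8 69 2B → 0x6C561EAD39A8692B.
0x6C561EAD39A8692B = 7806460733438847275.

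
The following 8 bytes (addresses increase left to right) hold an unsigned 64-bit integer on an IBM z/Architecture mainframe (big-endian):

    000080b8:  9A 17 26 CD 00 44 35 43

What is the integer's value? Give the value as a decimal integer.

In big-endian order the high byte comes first in memory.
The bytes are already most-significant first: 0x9A1726CD00443543.
0x9A1726CD00443543 = 11103386068219868483.

11103386068219868483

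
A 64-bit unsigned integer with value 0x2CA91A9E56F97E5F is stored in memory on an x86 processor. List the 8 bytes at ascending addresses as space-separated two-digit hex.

Split into bytes (most-significant first): 2C A9 1A 9E 56 F9 7E 5F.
In little-endian order the low byte comes first in memory.
So at ascending addresses the bytes are 5F 7E F9 56 9E 1A A9 2C.

5F 7E F9 56 9E 1A A9 2C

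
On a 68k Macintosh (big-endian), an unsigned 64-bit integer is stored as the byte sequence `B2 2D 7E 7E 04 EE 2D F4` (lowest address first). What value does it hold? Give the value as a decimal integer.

12839057192416849396

Big-endian stores the most-significant byte at the lowest address.
The bytes are already most-significant first: 0xB22D7E7E04EE2DF4.
0xB22D7E7E04EE2DF4 = 12839057192416849396.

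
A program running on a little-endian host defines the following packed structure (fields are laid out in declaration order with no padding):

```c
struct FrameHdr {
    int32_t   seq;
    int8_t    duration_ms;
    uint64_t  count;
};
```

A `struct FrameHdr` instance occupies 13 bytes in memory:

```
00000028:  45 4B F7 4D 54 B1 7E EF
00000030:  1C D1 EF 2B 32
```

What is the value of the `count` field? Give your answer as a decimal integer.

3615246807307615921

`count` follows `seq` (4 B), `duration_ms` (1 B), so it starts at offset 4 + 1 = 5 and occupies 8 bytes.
Bytes at offsets 5..12: B1 7E EF 1C D1 EF 2B 32.
Little-endian stores the least-significant byte at the lowest address.
Reassemble most-significant byte first: 32 2B EF D1 1C EF 7E B1 → 0x322BEFD11CEF7EB1.
0x322BEFD11CEF7EB1 = 3615246807307615921.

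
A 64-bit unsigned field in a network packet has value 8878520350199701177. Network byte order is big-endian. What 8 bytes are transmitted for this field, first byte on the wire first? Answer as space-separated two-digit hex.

7B 36 D7 37 D4 BA DE B9

8878520350199701177 in hexadecimal, padded to 64 bits, is 0x7B36D737D4BADEB9.
Split into bytes (most-significant first): 7B 36 D7 37 D4 BA DE B9.
Big-endian: lowest address holds the most-significant byte.
So the memory order matches the most-significant-first order: 7B 36 D7 37 D4 BA DE B9.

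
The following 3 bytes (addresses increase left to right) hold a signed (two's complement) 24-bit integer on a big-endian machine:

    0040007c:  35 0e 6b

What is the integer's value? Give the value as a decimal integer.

Big-endian stores the most-significant byte at the lowest address.
The bytes are already most-significant first: 0x350E6B.
0x350E6B = 3477099.

3477099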